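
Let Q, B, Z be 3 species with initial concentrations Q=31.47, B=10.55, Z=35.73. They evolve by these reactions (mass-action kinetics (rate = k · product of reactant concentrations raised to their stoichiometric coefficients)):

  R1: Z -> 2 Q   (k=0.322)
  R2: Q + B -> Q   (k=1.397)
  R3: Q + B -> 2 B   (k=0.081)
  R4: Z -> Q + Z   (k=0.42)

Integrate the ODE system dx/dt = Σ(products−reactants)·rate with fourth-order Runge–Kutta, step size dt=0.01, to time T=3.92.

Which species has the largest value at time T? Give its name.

Dominant species at T: Q

RK4 with dt=0.01: 392 steps to T=3.92. Trajectory (selected grid times):
t=0.00: Q=31.47 B=10.55 Z=35.73
t=0.44: Q=46.42 B=0.00 Z=31.01
t=0.87: Q=59.67 B=0.00 Z=27.00
t=1.31: Q=71.45 B=0.00 Z=23.43
t=1.74: Q=81.46 B=0.00 Z=20.40
t=2.18: Q=90.37 B=0.00 Z=17.71
t=2.61: Q=97.94 B=0.00 Z=15.42
t=3.05: Q=104.67 B=0.00 Z=13.38
t=3.48: Q=110.38 B=0.00 Z=11.65
t=3.92: Q=115.47 B=0.00 Z=10.11
At T=3.92: Q=115.47 B=0.00 Z=10.11; the largest is Q.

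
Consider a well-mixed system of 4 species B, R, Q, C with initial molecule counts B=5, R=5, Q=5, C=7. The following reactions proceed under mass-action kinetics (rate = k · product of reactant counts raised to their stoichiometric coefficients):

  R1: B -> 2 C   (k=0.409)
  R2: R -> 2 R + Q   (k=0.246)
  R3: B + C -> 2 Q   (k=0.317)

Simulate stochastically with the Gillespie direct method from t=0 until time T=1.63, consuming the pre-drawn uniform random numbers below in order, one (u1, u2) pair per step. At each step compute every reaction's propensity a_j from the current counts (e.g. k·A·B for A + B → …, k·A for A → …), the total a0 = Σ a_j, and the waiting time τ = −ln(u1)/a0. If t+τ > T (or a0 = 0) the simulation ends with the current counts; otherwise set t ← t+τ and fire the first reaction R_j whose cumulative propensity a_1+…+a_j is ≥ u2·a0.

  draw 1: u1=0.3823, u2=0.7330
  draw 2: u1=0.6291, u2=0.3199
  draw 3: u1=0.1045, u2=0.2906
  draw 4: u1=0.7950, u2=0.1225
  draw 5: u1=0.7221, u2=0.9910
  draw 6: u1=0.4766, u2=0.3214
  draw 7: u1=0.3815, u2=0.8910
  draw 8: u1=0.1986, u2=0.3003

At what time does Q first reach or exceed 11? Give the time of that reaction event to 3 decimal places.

Threshold first reached at t = 0.503

t=0.000: B=5 R=5 Q=5 C=7
Draw 1: a1=2.045, a2=1.230, a3=11.095, a0=14.370; τ=−ln(0.3823)/14.370=0.067 → t=0.067; u2·a0=0.7330·14.370=10.533; a1+a2=3.275 < 10.533 ≤ a1+…+a3=14.370 → R3 fires; B=4 R=5 Q=7 C=6
Draw 2: a1=1.636, a2=1.230, a3=7.608, a0=10.474; τ=−ln(0.6291)/10.474=0.044 → t=0.111; u2·a0=0.3199·10.474=3.351; a1+a2=2.866 < 3.351 ≤ a1+…+a3=10.474 → R3 fires; B=3 R=5 Q=9 C=5
Draw 3: a1=1.227, a2=1.230, a3=4.755, a0=7.212; τ=−ln(0.1045)/7.212=0.313 → t=0.424; u2·a0=0.2906·7.212=2.096; a1=1.227 < 2.096 ≤ a1+a2=2.457 → R2 fires; B=3 R=6 Q=10 C=5
Draw 4: a1=1.227, a2=1.476, a3=4.755, a0=7.458; τ=−ln(0.7950)/7.458=0.031 → t=0.455; u2·a0=0.1225·7.458=0.914 ≤ a1=1.227 → R1 fires; B=2 R=6 Q=10 C=7
Draw 5: a1=0.818, a2=1.476, a3=4.438, a0=6.732; τ=−ln(0.7221)/6.732=0.048 → t=0.503; u2·a0=0.9910·6.732=6.671; a1+a2=2.294 < 6.671 ≤ a1+…+a3=6.732 → R3 fires; B=1 R=6 Q=12 C=6
Draw 6: a1=0.409, a2=1.476, a3=1.902, a0=3.787; τ=−ln(0.4766)/3.787=0.196 → t=0.699; u2·a0=0.3214·3.787=1.217; a1=0.409 < 1.217 ≤ a1+a2=1.885 → R2 fires; B=1 R=7 Q=13 C=6
Draw 7: a1=0.409, a2=1.722, a3=1.902, a0=4.033; τ=−ln(0.3815)/4.033=0.239 → t=0.938; u2·a0=0.8910·4.033=3.593; a1+a2=2.131 < 3.593 ≤ a1+…+a3=4.033 → R3 fires; B=0 R=7 Q=15 C=5
Draw 8: a1=0.000, a2=1.722, a3=0.000, a0=1.722; τ=−ln(0.1986)/1.722=0.939 → t=1.877 > T=1.63: stop.
Q first becomes ≥ 11 when it reaches 12 at the event at t=0.503.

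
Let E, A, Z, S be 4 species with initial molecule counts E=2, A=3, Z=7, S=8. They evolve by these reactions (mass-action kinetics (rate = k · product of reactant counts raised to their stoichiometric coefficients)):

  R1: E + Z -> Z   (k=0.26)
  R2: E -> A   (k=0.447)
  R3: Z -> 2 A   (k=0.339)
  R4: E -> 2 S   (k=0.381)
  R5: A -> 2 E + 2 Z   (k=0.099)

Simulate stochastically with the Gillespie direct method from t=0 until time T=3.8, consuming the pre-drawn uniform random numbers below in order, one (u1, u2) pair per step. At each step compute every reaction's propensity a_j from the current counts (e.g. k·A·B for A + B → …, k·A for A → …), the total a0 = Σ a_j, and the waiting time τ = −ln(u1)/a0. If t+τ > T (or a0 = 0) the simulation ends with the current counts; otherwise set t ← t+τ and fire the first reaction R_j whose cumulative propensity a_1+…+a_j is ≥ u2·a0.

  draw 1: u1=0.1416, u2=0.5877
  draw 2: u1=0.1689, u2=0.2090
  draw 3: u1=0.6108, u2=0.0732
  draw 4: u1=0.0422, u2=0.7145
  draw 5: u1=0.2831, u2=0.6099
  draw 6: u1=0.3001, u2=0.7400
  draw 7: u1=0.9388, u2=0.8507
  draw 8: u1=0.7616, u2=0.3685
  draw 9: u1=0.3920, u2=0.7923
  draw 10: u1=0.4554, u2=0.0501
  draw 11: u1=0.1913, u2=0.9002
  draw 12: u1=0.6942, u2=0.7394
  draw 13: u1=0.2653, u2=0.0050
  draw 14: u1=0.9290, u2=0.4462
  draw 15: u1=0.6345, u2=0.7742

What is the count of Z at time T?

Z at T = 9

t=0.000: E=2 A=3 Z=7 S=8
Draw 1: a1=3.640, a2=0.894, a3=2.373, a4=0.762, a5=0.297, a0=7.966; τ=−ln(0.1416)/7.966=0.245 → t=0.245; u2·a0=0.5877·7.966=4.682; a1+a2=4.534 < 4.682 ≤ a1+…+a3=6.907 → R3 fires; E=2 A=5 Z=6 S=8
Draw 2: a1=3.120, a2=0.894, a3=2.034, a4=0.762, a5=0.495, a0=7.305; τ=−ln(0.1689)/7.305=0.243 → t=0.489; u2·a0=0.2090·7.305=1.527 ≤ a1=3.120 → R1 fires; E=1 A=5 Z=6 S=8
Draw 3: a1=1.560, a2=0.447, a3=2.034, a4=0.381, a5=0.495, a0=4.917; τ=−ln(0.6108)/4.917=0.100 → t=0.589; u2·a0=0.0732·4.917=0.360 ≤ a1=1.560 → R1 fires; E=0 A=5 Z=6 S=8
Draw 4: a1=0.000, a2=0.000, a3=2.034, a4=0.000, a5=0.495, a0=2.529; τ=−ln(0.0422)/2.529=1.252 → t=1.841; u2·a0=0.7145·2.529=1.807; a1+a2=0.000 < 1.807 ≤ a1+…+a3=2.034 → R3 fires; E=0 A=7 Z=5 S=8
Draw 5: a1=0.000, a2=0.000, a3=1.695, a4=0.000, a5=0.693, a0=2.388; τ=−ln(0.2831)/2.388=0.528 → t=2.369; u2·a0=0.6099·2.388=1.456; a1+a2=0.000 < 1.456 ≤ a1+…+a3=1.695 → R3 fires; E=0 A=9 Z=4 S=8
Draw 6: a1=0.000, a2=0.000, a3=1.356, a4=0.000, a5=0.891, a0=2.247; τ=−ln(0.3001)/2.247=0.536 → t=2.905; u2·a0=0.7400·2.247=1.663; a1+…+a4=1.356 < 1.663 ≤ a1+…+a5=2.247 → R5 fires; E=2 A=8 Z=6 S=8
Draw 7: a1=3.120, a2=0.894, a3=2.034, a4=0.762, a5=0.792, a0=7.602; τ=−ln(0.9388)/7.602=0.008 → t=2.913; u2·a0=0.8507·7.602=6.467; a1+…+a3=6.048 < 6.467 ≤ a1+…+a4=6.810 → R4 fires; E=1 A=8 Z=6 S=10
Draw 8: a1=1.560, a2=0.447, a3=2.034, a4=0.381, a5=0.792, a0=5.214; τ=−ln(0.7616)/5.214=0.052 → t=2.965; u2·a0=0.3685·5.214=1.921; a1=1.560 < 1.921 ≤ a1+a2=2.007 → R2 fires; E=0 A=9 Z=6 S=10
Draw 9: a1=0.000, a2=0.000, a3=2.034, a4=0.000, a5=0.891, a0=2.925; τ=−ln(0.3920)/2.925=0.320 → t=3.286; u2·a0=0.7923·2.925=2.317; a1+…+a4=2.034 < 2.317 ≤ a1+…+a5=2.925 → R5 fires; E=2 A=8 Z=8 S=10
Draw 10: a1=4.160, a2=0.894, a3=2.712, a4=0.762, a5=0.792, a0=9.320; τ=−ln(0.4554)/9.320=0.084 → t=3.370; u2·a0=0.0501·9.320=0.467 ≤ a1=4.160 → R1 fires; E=1 A=8 Z=8 S=10
Draw 11: a1=2.080, a2=0.447, a3=2.712, a4=0.381, a5=0.792, a0=6.412; τ=−ln(0.1913)/6.412=0.258 → t=3.628; u2·a0=0.9002·6.412=5.772; a1+…+a4=5.620 < 5.772 ≤ a1+…+a5=6.412 → R5 fires; E=3 A=7 Z=10 S=10
Draw 12: a1=7.800, a2=1.341, a3=3.390, a4=1.143, a5=0.693, a0=14.367; τ=−ln(0.6942)/14.367=0.025 → t=3.653; u2·a0=0.7394·14.367=10.623; a1+a2=9.141 < 10.623 ≤ a1+…+a3=12.531 → R3 fires; E=3 A=9 Z=9 S=10
Draw 13: a1=7.020, a2=1.341, a3=3.051, a4=1.143, a5=0.891, a0=13.446; τ=−ln(0.2653)/13.446=0.099 → t=3.752; u2·a0=0.0050·13.446=0.067 ≤ a1=7.020 → R1 fires; E=2 A=9 Z=9 S=10
Draw 14: a1=4.680, a2=0.894, a3=3.051, a4=0.762, a5=0.891, a0=10.278; τ=−ln(0.9290)/10.278=0.007 → t=3.759; u2·a0=0.4462·10.278=4.586 ≤ a1=4.680 → R1 fires; E=1 A=9 Z=9 S=10
Draw 15: a1=2.340, a2=0.447, a3=3.051, a4=0.381, a5=0.891, a0=7.110; τ=−ln(0.6345)/7.110=0.064 → t=3.823 > T=3.8: stop.
Read off Z at T=3.8: 9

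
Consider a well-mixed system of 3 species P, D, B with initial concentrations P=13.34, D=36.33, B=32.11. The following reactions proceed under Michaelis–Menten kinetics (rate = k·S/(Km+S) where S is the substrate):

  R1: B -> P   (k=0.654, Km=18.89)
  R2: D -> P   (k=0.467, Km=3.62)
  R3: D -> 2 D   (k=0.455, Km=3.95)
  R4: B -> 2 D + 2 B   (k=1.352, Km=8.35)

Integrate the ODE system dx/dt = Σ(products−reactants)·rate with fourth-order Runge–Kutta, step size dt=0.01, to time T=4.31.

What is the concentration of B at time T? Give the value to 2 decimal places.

RK4 with dt=0.01: 431 steps to T=4.31. Trajectory (selected grid times):
t=0.00: P=13.34 D=36.33 B=32.11
t=0.48: P=13.74 D=37.35 B=32.43
t=0.96: P=14.15 D=38.38 B=32.75
t=1.44: P=14.55 D=39.41 B=33.06
t=1.92: P=14.96 D=40.44 B=33.38
t=2.39: P=15.35 D=41.45 B=33.69
t=2.87: P=15.76 D=42.48 B=34.01
t=3.35: P=16.17 D=43.52 B=34.33
t=3.83: P=16.58 D=44.56 B=34.65
t=4.31: P=16.99 D=45.60 B=34.97
Read off B at T=4.31: 34.97

B at T = 34.97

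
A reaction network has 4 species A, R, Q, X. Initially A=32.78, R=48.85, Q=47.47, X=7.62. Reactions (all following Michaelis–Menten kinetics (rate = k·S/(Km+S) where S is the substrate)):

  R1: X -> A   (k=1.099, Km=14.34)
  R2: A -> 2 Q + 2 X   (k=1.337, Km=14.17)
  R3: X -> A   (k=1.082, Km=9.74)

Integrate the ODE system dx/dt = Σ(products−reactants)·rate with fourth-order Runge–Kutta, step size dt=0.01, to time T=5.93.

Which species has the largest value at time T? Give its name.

Dominant species at T: Q

RK4 with dt=0.01: 593 steps to T=5.93. Trajectory (selected grid times):
t=0.00: A=32.78 R=48.85 Q=47.47 X=7.62
t=0.66: A=32.74 R=48.85 Q=48.70 X=8.27
t=1.32: A=32.73 R=48.85 Q=49.93 X=8.90
t=1.98: A=32.75 R=48.85 Q=51.17 X=9.50
t=2.64: A=32.78 R=48.85 Q=52.40 X=10.08
t=3.29: A=32.84 R=48.85 Q=53.61 X=10.63
t=3.95: A=32.91 R=48.85 Q=54.84 X=11.17
t=4.61: A=33.00 R=48.85 Q=56.08 X=11.70
t=5.27: A=33.11 R=48.85 Q=57.31 X=12.21
t=5.93: A=33.23 R=48.85 Q=58.55 X=12.71
At T=5.93: A=33.23 R=48.85 Q=58.55 X=12.71; the largest is Q.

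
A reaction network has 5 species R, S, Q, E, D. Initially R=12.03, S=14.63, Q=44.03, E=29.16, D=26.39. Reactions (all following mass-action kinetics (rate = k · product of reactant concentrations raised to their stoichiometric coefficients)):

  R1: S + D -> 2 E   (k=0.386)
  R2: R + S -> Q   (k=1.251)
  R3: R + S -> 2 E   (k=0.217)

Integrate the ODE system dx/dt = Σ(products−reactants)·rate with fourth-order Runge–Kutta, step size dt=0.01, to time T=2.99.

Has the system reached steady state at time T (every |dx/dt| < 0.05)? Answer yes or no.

Steady state at T: yes

RK4 with dt=0.01: 299 steps to T=2.99. Trajectory (selected grid times):
t=0.00: R=12.03 S=14.63 Q=44.03 E=29.16 D=26.39
t=0.33: R=4.05 S=0.09 Q=50.83 E=44.65 D=19.82
t=0.66: R=4.02 S=0.00 Q=50.86 E=44.76 D=19.78
t=1.00: R=4.01 S=0.00 Q=50.86 E=44.76 D=19.78
t=1.33: R=4.01 S=0.00 Q=50.86 E=44.76 D=19.78
t=1.66: R=4.01 S=0.00 Q=50.86 E=44.76 D=19.78
t=1.99: R=4.01 S=0.00 Q=50.86 E=44.76 D=19.78
t=2.33: R=4.01 S=0.00 Q=50.86 E=44.76 D=19.78
t=2.66: R=4.01 S=0.00 Q=50.86 E=44.76 D=19.78
t=2.99: R=4.01 S=0.00 Q=50.86 E=44.76 D=19.78
Rates at T: R1=0.0000, R2=0.0000, R3=0.0000
dx/dt at T (Σ net stoichiometry × rate): R=-0.0000, S=-0.0000, Q=+0.0000, E=+0.0000, D=-0.0000
Largest |dx/dt| is |+0.0000| (E) < 0.05 → steady.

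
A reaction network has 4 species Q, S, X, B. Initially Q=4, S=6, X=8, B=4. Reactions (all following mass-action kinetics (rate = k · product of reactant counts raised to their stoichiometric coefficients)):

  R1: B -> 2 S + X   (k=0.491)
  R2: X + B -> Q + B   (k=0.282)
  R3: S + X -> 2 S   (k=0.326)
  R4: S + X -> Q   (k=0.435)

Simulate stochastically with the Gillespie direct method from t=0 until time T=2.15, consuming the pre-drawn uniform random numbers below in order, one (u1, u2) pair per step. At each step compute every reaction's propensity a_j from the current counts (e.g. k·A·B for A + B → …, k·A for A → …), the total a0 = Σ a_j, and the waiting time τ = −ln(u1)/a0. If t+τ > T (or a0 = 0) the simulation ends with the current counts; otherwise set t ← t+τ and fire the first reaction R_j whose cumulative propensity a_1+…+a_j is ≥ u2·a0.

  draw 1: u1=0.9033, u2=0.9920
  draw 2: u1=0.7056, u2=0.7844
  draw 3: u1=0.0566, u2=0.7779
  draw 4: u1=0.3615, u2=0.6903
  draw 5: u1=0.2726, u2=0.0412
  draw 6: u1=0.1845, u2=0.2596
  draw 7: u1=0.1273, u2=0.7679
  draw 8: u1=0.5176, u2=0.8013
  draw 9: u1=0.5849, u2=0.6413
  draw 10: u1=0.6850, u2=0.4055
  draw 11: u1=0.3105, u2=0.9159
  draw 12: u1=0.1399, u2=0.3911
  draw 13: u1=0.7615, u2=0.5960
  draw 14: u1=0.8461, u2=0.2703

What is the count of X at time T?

t=0.000: Q=4 S=6 X=8 B=4
Draw 1: a1=1.964, a2=9.024, a3=15.648, a4=20.880, a0=47.516; τ=−ln(0.9033)/47.516=0.002 → t=0.002; u2·a0=0.9920·47.516=47.136; a1+…+a3=26.636 < 47.136 ≤ a1+…+a4=47.516 → R4 fires; Q=5 S=5 X=7 B=4
Draw 2: a1=1.964, a2=7.896, a3=11.410, a4=15.225, a0=36.495; τ=−ln(0.7056)/36.495=0.010 → t=0.012; u2·a0=0.7844·36.495=28.627; a1+…+a3=21.270 < 28.627 ≤ a1+…+a4=36.495 → R4 fires; Q=6 S=4 X=6 B=4
Draw 3: a1=1.964, a2=6.768, a3=7.824, a4=10.440, a0=26.996; τ=−ln(0.0566)/26.996=0.106 → t=0.118; u2·a0=0.7779·26.996=21.000; a1+…+a3=16.556 < 21.000 ≤ a1+…+a4=26.996 → R4 fires; Q=7 S=3 X=5 B=4
Draw 4: a1=1.964, a2=5.640, a3=4.890, a4=6.525, a0=19.019; τ=−ln(0.3615)/19.019=0.053 → t=0.172; u2·a0=0.6903·19.019=13.129; a1+…+a3=12.494 < 13.129 ≤ a1+…+a4=19.019 → R4 fires; Q=8 S=2 X=4 B=4
Draw 5: a1=1.964, a2=4.512, a3=2.608, a4=3.480, a0=12.564; τ=−ln(0.2726)/12.564=0.103 → t=0.275; u2·a0=0.0412·12.564=0.518 ≤ a1=1.964 → R1 fires; Q=8 S=4 X=5 B=3
Draw 6: a1=1.473, a2=4.230, a3=6.520, a4=8.700, a0=20.923; τ=−ln(0.1845)/20.923=0.081 → t=0.356; u2·a0=0.2596·20.923=5.432; a1=1.473 < 5.432 ≤ a1+a2=5.703 → R2 fires; Q=9 S=4 X=4 B=3
Draw 7: a1=1.473, a2=3.384, a3=5.216, a4=6.960, a0=17.033; τ=−ln(0.1273)/17.033=0.121 → t=0.477; u2·a0=0.7679·17.033=13.080; a1+…+a3=10.073 < 13.080 ≤ a1+…+a4=17.033 → R4 fires; Q=10 S=3 X=3 B=3
Draw 8: a1=1.473, a2=2.538, a3=2.934, a4=3.915, a0=10.860; τ=−ln(0.5176)/10.860=0.061 → t=0.537; u2·a0=0.8013·10.860=8.702; a1+…+a3=6.945 < 8.702 ≤ a1+…+a4=10.860 → R4 fires; Q=11 S=2 X=2 B=3
Draw 9: a1=1.473, a2=1.692, a3=1.304, a4=1.740, a0=6.209; τ=−ln(0.5849)/6.209=0.086 → t=0.624; u2·a0=0.6413·6.209=3.982; a1+a2=3.165 < 3.982 ≤ a1+…+a3=4.469 → R3 fires; Q=11 S=3 X=1 B=3
Draw 10: a1=1.473, a2=0.846, a3=0.978, a4=1.305, a0=4.602; τ=−ln(0.6850)/4.602=0.082 → t=0.706; u2·a0=0.4055·4.602=1.866; a1=1.473 < 1.866 ≤ a1+a2=2.319 → R2 fires; Q=12 S=3 X=0 B=3
Draw 11: a1=1.473, a2=0.000, a3=0.000, a4=0.000, a0=1.473; τ=−ln(0.3105)/1.473=0.794 → t=1.500; u2·a0=0.9159·1.473=1.349 ≤ a1=1.473 → R1 fires; Q=12 S=5 X=1 B=2
Draw 12: a1=0.982, a2=0.564, a3=1.630, a4=2.175, a0=5.351; τ=−ln(0.1399)/5.351=0.368 → t=1.868; u2·a0=0.3911·5.351=2.093; a1+a2=1.546 < 2.093 ≤ a1+…+a3=3.176 → R3 fires; Q=12 S=6 X=0 B=2
Draw 13: a1=0.982, a2=0.000, a3=0.000, a4=0.000, a0=0.982; τ=−ln(0.7615)/0.982=0.277 → t=2.145; u2·a0=0.5960·0.982=0.585 ≤ a1=0.982 → R1 fires; Q=12 S=8 X=1 B=1
Draw 14: a1=0.491, a2=0.282, a3=2.608, a4=3.480, a0=6.861; τ=−ln(0.8461)/6.861=0.024 → t=2.169 > T=2.15: stop.
Read off X at T=2.15: 1

X at T = 1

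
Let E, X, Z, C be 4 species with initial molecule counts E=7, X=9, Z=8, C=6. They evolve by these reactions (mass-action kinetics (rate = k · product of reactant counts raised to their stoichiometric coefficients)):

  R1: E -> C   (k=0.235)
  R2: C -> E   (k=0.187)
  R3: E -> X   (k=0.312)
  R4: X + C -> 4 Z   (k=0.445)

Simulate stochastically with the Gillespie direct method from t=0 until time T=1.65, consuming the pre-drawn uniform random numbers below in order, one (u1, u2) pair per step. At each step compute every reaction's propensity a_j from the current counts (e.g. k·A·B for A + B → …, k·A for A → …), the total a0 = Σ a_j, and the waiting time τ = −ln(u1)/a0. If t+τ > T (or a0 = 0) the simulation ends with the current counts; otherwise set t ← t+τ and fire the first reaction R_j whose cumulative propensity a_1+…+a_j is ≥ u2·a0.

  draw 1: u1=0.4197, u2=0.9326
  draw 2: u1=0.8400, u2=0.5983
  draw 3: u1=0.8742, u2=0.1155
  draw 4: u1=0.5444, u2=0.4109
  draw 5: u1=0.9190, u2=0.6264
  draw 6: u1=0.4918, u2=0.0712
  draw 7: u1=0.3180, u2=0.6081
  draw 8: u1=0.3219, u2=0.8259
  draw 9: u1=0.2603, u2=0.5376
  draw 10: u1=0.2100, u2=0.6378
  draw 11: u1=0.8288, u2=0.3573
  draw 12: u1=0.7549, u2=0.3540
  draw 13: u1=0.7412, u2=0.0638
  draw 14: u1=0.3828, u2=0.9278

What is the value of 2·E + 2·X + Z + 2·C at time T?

Value at T = 52

Check how each reaction changes W = 2·E + 2·X + Z + 2·C (weight of products minus weight of reactants):
R1: E -> C: (2·1) − (2·1) = 2 − 2 = 0
R2: C -> E: (2·1) − (2·1) = 2 − 2 = 0
R3: E -> X: (2·1) − (2·1) = 2 − 2 = 0
R4: X + C -> 4 Z: (1·4) − (2·1 + 2·1) = 4 − 4 = 0
Every reaction leaves W unchanged, so W is conserved and no simulation is needed: W(T) = W(0) = 2·7 + 2·9 + 8 + 2·6 = 52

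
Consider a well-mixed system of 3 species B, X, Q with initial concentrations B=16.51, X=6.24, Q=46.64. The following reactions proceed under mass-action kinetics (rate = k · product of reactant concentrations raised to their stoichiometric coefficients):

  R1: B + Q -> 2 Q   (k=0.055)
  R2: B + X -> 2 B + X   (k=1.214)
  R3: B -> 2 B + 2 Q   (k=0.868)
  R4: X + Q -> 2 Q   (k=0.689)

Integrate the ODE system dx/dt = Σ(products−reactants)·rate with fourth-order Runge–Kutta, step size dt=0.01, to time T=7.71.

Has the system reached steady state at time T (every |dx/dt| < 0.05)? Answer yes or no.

Steady state at T: yes

RK4 with dt=0.01: 771 steps to T=7.71. Trajectory (selected grid times):
t=0.00: B=16.51 X=6.24 Q=46.64
t=0.86: B=1.12 X=0.00 Q=88.88
t=1.71: B=0.03 X=0.00 Q=90.66
t=2.57: B=0.00 X=0.00 Q=90.72
t=3.43: B=0.00 X=0.00 Q=90.72
t=4.28: B=0.00 X=0.00 Q=90.72
t=5.14: B=0.00 X=0.00 Q=90.72
t=6.00: B=0.00 X=0.00 Q=90.72
t=6.85: B=0.00 X=0.00 Q=90.72
t=7.71: B=0.00 X=0.00 Q=90.72
Rates at T: R1=0.0000, R2=0.0000, R3=0.0000, R4=0.0000
dx/dt at T (Σ net stoichiometry × rate): B=-0.0000, X=-0.0000, Q=+0.0000
Largest |dx/dt| is |+0.0000| (Q) < 0.05 → steady.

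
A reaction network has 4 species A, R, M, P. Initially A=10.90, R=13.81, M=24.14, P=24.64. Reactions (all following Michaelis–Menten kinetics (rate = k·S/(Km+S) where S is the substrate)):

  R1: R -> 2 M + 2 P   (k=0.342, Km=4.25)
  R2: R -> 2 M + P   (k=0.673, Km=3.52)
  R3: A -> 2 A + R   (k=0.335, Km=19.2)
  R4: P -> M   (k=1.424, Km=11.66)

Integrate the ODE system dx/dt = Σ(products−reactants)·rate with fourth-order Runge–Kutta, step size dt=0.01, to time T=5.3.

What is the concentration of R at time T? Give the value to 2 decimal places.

RK4 with dt=0.01: 530 steps to T=5.3. Trajectory (selected grid times):
t=0.00: A=10.90 R=13.81 M=24.14 P=24.64
t=0.59: A=10.97 R=13.41 M=25.65 P=24.69
t=1.18: A=11.04 R=13.02 M=27.15 P=24.74
t=1.77: A=11.12 R=12.63 M=28.65 P=24.78
t=2.36: A=11.19 R=12.24 M=30.14 P=24.82
t=2.94: A=11.26 R=11.86 M=31.60 P=24.86
t=3.53: A=11.33 R=11.48 M=33.08 P=24.88
t=4.12: A=11.41 R=11.11 M=34.55 P=24.91
t=4.71: A=11.48 R=10.74 M=36.01 P=24.93
t=5.30: A=11.56 R=10.37 M=37.47 P=24.94
Read off R at T=5.3: 10.37

R at T = 10.37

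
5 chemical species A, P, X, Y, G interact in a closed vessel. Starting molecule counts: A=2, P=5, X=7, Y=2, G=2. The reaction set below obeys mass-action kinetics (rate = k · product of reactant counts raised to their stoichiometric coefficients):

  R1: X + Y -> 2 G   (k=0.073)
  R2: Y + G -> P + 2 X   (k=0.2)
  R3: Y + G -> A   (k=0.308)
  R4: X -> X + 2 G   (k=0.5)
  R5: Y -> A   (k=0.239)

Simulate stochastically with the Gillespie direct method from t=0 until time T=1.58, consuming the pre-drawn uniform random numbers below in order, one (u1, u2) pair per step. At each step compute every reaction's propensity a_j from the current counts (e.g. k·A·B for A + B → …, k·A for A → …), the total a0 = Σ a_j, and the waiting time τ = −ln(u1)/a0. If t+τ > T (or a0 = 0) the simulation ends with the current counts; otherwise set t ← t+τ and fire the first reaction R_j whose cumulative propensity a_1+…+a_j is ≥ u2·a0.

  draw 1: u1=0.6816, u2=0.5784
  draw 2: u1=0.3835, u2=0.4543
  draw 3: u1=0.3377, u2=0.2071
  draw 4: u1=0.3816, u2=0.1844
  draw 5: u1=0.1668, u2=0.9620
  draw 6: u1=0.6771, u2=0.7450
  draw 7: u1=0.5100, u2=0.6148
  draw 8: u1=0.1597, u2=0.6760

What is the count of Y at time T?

t=0.000: A=2 P=5 X=7 Y=2 G=2
Draw 1: a1=1.022, a2=0.800, a3=1.232, a4=3.500, a5=0.478, a0=7.032; τ=−ln(0.6816)/7.032=0.055 → t=0.055; u2·a0=0.5784·7.032=4.067; a1+…+a3=3.054 < 4.067 ≤ a1+…+a4=6.554 → R4 fires; A=2 P=5 X=7 Y=2 G=4
Draw 2: a1=1.022, a2=1.600, a3=2.464, a4=3.500, a5=0.478, a0=9.064; τ=−ln(0.3835)/9.064=0.106 → t=0.160; u2·a0=0.4543·9.064=4.118; a1+a2=2.622 < 4.118 ≤ a1+…+a3=5.086 → R3 fires; A=3 P=5 X=7 Y=1 G=3
Draw 3: a1=0.511, a2=0.600, a3=0.924, a4=3.500, a5=0.239, a0=5.774; τ=−ln(0.3377)/5.774=0.188 → t=0.348; u2·a0=0.2071·5.774=1.196; a1+a2=1.111 < 1.196 ≤ a1+…+a3=2.035 → R3 fires; A=4 P=5 X=7 Y=0 G=2
Draw 4: a1=0.000, a2=0.000, a3=0.000, a4=3.500, a5=0.000, a0=3.500; τ=−ln(0.3816)/3.500=0.275 → t=0.624; u2·a0=0.1844·3.500=0.645; a1+…+a3=0.000 < 0.645 ≤ a1+…+a4=3.500 → R4 fires; A=4 P=5 X=7 Y=0 G=4
Draw 5: a1=0.000, a2=0.000, a3=0.000, a4=3.500, a5=0.000, a0=3.500; τ=−ln(0.1668)/3.500=0.512 → t=1.135; u2·a0=0.9620·3.500=3.367; a1+…+a3=0.000 < 3.367 ≤ a1+…+a4=3.500 → R4 fires; A=4 P=5 X=7 Y=0 G=6
Draw 6: a1=0.000, a2=0.000, a3=0.000, a4=3.500, a5=0.000, a0=3.500; τ=−ln(0.6771)/3.500=0.111 → t=1.247; u2·a0=0.7450·3.500=2.607; a1+…+a3=0.000 < 2.607 ≤ a1+…+a4=3.500 → R4 fires; A=4 P=5 X=7 Y=0 G=8
Draw 7: a1=0.000, a2=0.000, a3=0.000, a4=3.500, a5=0.000, a0=3.500; τ=−ln(0.5100)/3.500=0.192 → t=1.439; u2·a0=0.6148·3.500=2.152; a1+…+a3=0.000 < 2.152 ≤ a1+…+a4=3.500 → R4 fires; A=4 P=5 X=7 Y=0 G=10
Draw 8: a1=0.000, a2=0.000, a3=0.000, a4=3.500, a5=0.000, a0=3.500; τ=−ln(0.1597)/3.500=0.524 → t=1.963 > T=1.58: stop.
Read off Y at T=1.58: 0

Y at T = 0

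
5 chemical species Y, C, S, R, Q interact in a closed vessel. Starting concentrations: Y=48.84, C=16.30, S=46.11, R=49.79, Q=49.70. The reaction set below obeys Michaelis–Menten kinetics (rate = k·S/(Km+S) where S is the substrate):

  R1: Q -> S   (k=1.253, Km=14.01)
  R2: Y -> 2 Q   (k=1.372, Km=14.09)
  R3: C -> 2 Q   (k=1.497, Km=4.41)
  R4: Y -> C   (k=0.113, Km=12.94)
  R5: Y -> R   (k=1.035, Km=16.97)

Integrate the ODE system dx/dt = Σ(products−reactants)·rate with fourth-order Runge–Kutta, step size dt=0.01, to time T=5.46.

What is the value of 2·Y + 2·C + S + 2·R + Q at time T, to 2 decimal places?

Value at T = 325.67

Check how each reaction changes W = 2·Y + 2·C + S + 2·R + Q (weight of products minus weight of reactants):
R1: Q -> S: (1·1) − (1·1) = 1 − 1 = 0
R2: Y -> 2 Q: (1·2) − (2·1) = 2 − 2 = 0
R3: C -> 2 Q: (1·2) − (2·1) = 2 − 2 = 0
R4: Y -> C: (2·1) − (2·1) = 2 − 2 = 0
R5: Y -> R: (2·1) − (2·1) = 2 − 2 = 0
Every reaction leaves W unchanged, so W is conserved and no simulation is needed: W(T) = W(0) = 2·48.84 + 2·16.30 + 46.11 + 2·49.79 + 49.70 = 325.67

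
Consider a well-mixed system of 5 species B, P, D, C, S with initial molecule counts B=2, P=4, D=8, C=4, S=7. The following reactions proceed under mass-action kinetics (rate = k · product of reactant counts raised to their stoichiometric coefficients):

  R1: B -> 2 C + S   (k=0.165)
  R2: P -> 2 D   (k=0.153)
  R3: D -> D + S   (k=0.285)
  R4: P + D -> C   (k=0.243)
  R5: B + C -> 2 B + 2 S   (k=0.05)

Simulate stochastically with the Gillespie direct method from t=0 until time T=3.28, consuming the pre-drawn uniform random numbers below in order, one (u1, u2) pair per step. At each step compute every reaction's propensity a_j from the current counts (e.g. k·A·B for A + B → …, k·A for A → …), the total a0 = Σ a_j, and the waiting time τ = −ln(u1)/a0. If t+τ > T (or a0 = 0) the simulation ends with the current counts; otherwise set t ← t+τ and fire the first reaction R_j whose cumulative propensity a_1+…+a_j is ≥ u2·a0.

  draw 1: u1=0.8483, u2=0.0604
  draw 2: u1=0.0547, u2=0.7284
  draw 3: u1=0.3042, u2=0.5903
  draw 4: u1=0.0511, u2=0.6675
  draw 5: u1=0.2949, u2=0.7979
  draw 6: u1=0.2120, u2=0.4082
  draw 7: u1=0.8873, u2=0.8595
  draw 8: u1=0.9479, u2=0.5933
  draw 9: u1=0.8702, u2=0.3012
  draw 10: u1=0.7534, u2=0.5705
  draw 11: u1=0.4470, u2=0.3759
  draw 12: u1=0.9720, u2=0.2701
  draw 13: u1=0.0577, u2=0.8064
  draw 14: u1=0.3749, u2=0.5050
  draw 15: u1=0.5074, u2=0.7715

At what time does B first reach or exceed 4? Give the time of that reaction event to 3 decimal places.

Threshold first reached at t = 1.875

t=0.000: B=2 P=4 D=8 C=4 S=7
Draw 1: a1=0.330, a2=0.612, a3=2.280, a4=7.776, a5=0.400, a0=11.398; τ=−ln(0.8483)/11.398=0.014 → t=0.014; u2·a0=0.0604·11.398=0.688; a1=0.330 < 0.688 ≤ a1+a2=0.942 → R2 fires; B=2 P=3 D=10 C=4 S=7
Draw 2: a1=0.330, a2=0.459, a3=2.850, a4=7.290, a5=0.400, a0=11.329; τ=−ln(0.0547)/11.329=0.257 → t=0.271; u2·a0=0.7284·11.329=8.252; a1+…+a3=3.639 < 8.252 ≤ a1+…+a4=10.929 → R4 fires; B=2 P=2 D=9 C=5 S=7
Draw 3: a1=0.330, a2=0.306, a3=2.565, a4=4.374, a5=0.500, a0=8.075; τ=−ln(0.3042)/8.075=0.147 → t=0.418; u2·a0=0.5903·8.075=4.767; a1+…+a3=3.201 < 4.767 ≤ a1+…+a4=7.575 → R4 fires; B=2 P=1 D=8 C=6 S=7
Draw 4: a1=0.330, a2=0.153, a3=2.280, a4=1.944, a5=0.600, a0=5.307; τ=−ln(0.0511)/5.307=0.560 → t=0.979; u2·a0=0.6675·5.307=3.542; a1+…+a3=2.763 < 3.542 ≤ a1+…+a4=4.707 → R4 fires; B=2 P=0 D=7 C=7 S=7
Draw 5: a1=0.330, a2=0.000, a3=1.995, a4=0.000, a5=0.700, a0=3.025; τ=−ln(0.2949)/3.025=0.404 → t=1.382; u2·a0=0.7979·3.025=2.414; a1+…+a4=2.325 < 2.414 ≤ a1+…+a5=3.025 → R5 fires; B=3 P=0 D=7 C=6 S=9
Draw 6: a1=0.495, a2=0.000, a3=1.995, a4=0.000, a5=0.900, a0=3.390; τ=−ln(0.2120)/3.390=0.458 → t=1.840; u2·a0=0.4082·3.390=1.384; a1+a2=0.495 < 1.384 ≤ a1+…+a3=2.490 → R3 fires; B=3 P=0 D=7 C=6 S=10
Draw 7: a1=0.495, a2=0.000, a3=1.995, a4=0.000, a5=0.900, a0=3.390; τ=−ln(0.8873)/3.390=0.035 → t=1.875; u2·a0=0.8595·3.390=2.914; a1+…+a4=2.490 < 2.914 ≤ a1+…+a5=3.390 → R5 fires; B=4 P=0 D=7 C=5 S=12
Draw 8: a1=0.660, a2=0.000, a3=1.995, a4=0.000, a5=1.000, a0=3.655; τ=−ln(0.9479)/3.655=0.015 → t=1.890; u2·a0=0.5933·3.655=2.169; a1+a2=0.660 < 2.169 ≤ a1+…+a3=2.655 → R3 fires; B=4 P=0 D=7 C=5 S=13
Draw 9: a1=0.660, a2=0.000, a3=1.995, a4=0.000, a5=1.000, a0=3.655; τ=−ln(0.8702)/3.655=0.038 → t=1.928; u2·a0=0.3012·3.655=1.101; a1+a2=0.660 < 1.101 ≤ a1+…+a3=2.655 → R3 fires; B=4 P=0 D=7 C=5 S=14
Draw 10: a1=0.660, a2=0.000, a3=1.995, a4=0.000, a5=1.000, a0=3.655; τ=−ln(0.7534)/3.655=0.077 → t=2.005; u2·a0=0.5705·3.655=2.085; a1+a2=0.660 < 2.085 ≤ a1+…+a3=2.655 → R3 fires; B=4 P=0 D=7 C=5 S=15
Draw 11: a1=0.660, a2=0.000, a3=1.995, a4=0.000, a5=1.000, a0=3.655; τ=−ln(0.4470)/3.655=0.220 → t=2.226; u2·a0=0.3759·3.655=1.374; a1+a2=0.660 < 1.374 ≤ a1+…+a3=2.655 → R3 fires; B=4 P=0 D=7 C=5 S=16
Draw 12: a1=0.660, a2=0.000, a3=1.995, a4=0.000, a5=1.000, a0=3.655; τ=−ln(0.9720)/3.655=0.008 → t=2.233; u2·a0=0.2701·3.655=0.987; a1+a2=0.660 < 0.987 ≤ a1+…+a3=2.655 → R3 fires; B=4 P=0 D=7 C=5 S=17
Draw 13: a1=0.660, a2=0.000, a3=1.995, a4=0.000, a5=1.000, a0=3.655; τ=−ln(0.0577)/3.655=0.780 → t=3.014; u2·a0=0.8064·3.655=2.947; a1+…+a4=2.655 < 2.947 ≤ a1+…+a5=3.655 → R5 fires; B=5 P=0 D=7 C=4 S=19
Draw 14: a1=0.825, a2=0.000, a3=1.995, a4=0.000, a5=1.000, a0=3.820; τ=−ln(0.3749)/3.820=0.257 → t=3.271; u2·a0=0.5050·3.820=1.929; a1+a2=0.825 < 1.929 ≤ a1+…+a3=2.820 → R3 fires; B=5 P=0 D=7 C=4 S=20
Draw 15: a1=0.825, a2=0.000, a3=1.995, a4=0.000, a5=1.000, a0=3.820; τ=−ln(0.5074)/3.820=0.178 → t=3.448 > T=3.28: stop.
B first becomes ≥ 4 when it reaches 4 at the event at t=1.875.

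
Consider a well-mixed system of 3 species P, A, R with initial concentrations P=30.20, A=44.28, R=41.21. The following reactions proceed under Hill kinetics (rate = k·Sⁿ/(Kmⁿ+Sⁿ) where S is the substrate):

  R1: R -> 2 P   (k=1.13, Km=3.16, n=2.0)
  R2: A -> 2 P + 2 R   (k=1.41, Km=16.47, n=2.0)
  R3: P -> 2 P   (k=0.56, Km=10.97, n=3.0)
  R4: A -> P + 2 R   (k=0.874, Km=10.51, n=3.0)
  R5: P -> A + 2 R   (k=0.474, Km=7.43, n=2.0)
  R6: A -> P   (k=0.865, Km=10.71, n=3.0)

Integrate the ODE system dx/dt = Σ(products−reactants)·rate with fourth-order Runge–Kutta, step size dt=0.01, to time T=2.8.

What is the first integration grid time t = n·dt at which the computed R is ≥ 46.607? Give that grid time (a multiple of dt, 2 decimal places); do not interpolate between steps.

RK4 with dt=0.01: 280 steps to T=2.8. Trajectory (selected grid times):
t=0.00: P=30.20 A=44.28 R=41.21
t=0.31: P=32.22 A=43.50 R=42.44
t=0.62: P=34.24 A=42.73 R=43.67
t=0.93: P=36.26 A=41.96 R=44.89
t=1.24: P=38.27 A=41.20 R=46.12
t=1.36: P=39.04 A=40.90 R=46.59
t=1.37: P=39.11 A=40.87 R=46.63
t=1.56: P=40.34 A=40.41 R=47.38
t=1.87: P=42.34 A=39.65 R=48.59
t=2.18: P=44.34 A=38.89 R=49.80
t=2.49: P=46.33 A=38.13 R=51.01
t=2.80: P=48.32 A=37.38 R=52.21
R(1.36)=46.590 < 46.607 but R(1.37)=46.630 ≥ 46.607, so the first grid time is t=1.37.

Threshold first reached at t = 1.37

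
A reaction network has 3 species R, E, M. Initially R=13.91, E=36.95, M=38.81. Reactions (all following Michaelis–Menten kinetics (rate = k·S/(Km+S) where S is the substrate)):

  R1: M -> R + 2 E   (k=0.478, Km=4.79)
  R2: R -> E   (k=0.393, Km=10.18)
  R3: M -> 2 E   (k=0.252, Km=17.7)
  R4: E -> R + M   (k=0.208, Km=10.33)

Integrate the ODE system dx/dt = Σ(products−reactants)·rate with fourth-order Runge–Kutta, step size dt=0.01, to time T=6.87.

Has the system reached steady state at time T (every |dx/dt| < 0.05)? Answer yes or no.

Steady state at T: no

RK4 with dt=0.01: 687 steps to T=6.87. Trajectory (selected grid times):
t=0.00: R=13.91 E=36.95 M=38.81
t=0.76: R=14.18 E=37.91 M=38.48
t=1.53: R=14.46 E=38.88 M=38.15
t=2.29: R=14.73 E=39.84 M=37.82
t=3.05: R=15.00 E=40.79 M=37.49
t=3.82: R=15.28 E=41.76 M=37.16
t=4.58: R=15.55 E=42.72 M=36.84
t=5.34: R=15.81 E=43.67 M=36.51
t=6.11: R=16.08 E=44.64 M=36.19
t=6.87: R=16.35 E=45.59 M=35.87
Rates at T: R1=0.4217, R2=0.2422, R3=0.1687, R4=0.1696
dx/dt at T (Σ net stoichiometry × rate): R=+0.3491, E=+1.2535, M=-0.4208
Largest |dx/dt| is |+1.2535| (E) ≥ 0.05 → not steady.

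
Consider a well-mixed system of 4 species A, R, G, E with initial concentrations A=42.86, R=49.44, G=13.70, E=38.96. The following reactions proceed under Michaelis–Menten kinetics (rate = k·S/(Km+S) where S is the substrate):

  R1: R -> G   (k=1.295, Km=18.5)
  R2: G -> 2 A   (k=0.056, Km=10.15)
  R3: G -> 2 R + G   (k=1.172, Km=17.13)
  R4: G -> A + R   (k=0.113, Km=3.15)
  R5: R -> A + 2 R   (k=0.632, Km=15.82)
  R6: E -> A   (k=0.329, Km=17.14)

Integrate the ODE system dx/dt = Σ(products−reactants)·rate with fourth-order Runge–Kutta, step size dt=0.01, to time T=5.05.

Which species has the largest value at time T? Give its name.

Dominant species at T: R

RK4 with dt=0.01: 505 steps to T=5.05. Trajectory (selected grid times):
t=0.00: A=42.86 R=49.44 G=13.70 E=38.96
t=0.56: A=43.34 R=49.82 G=14.16 E=38.83
t=1.12: A=43.83 R=50.21 G=14.62 E=38.70
t=1.68: A=44.32 R=50.61 G=15.08 E=38.58
t=2.24: A=44.80 R=51.02 G=15.54 E=38.45
t=2.81: A=45.30 R=51.45 G=16.01 E=38.32
t=3.37: A=45.79 R=51.88 G=16.47 E=38.19
t=3.93: A=46.28 R=52.31 G=16.93 E=38.07
t=4.49: A=46.77 R=52.76 G=17.39 E=37.94
t=5.05: A=47.27 R=53.22 G=17.86 E=37.81
At T=5.05: A=47.27 R=53.22 G=17.86 E=37.81; the largest is R.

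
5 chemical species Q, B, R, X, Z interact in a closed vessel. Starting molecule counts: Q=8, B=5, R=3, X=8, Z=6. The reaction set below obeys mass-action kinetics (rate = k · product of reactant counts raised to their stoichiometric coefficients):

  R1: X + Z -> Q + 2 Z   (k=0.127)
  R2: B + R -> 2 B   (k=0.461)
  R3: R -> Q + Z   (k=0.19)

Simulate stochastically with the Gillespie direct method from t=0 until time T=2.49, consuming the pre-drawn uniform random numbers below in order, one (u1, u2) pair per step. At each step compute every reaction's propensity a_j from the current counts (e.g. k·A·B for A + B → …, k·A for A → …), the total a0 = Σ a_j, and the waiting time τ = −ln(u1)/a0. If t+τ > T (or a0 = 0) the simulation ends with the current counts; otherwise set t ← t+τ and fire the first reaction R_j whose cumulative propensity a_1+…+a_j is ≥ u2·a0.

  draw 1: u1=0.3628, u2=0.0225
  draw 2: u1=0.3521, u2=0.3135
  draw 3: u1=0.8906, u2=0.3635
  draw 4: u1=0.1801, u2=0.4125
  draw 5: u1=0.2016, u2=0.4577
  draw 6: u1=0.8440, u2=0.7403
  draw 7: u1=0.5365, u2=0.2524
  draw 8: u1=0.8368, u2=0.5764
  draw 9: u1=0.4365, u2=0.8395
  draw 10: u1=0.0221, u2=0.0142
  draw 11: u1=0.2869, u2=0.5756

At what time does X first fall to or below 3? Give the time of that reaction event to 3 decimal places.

t=0.000: Q=8 B=5 R=3 X=8 Z=6
Draw 1: a1=6.096, a2=6.915, a3=0.570, a0=13.581; τ=−ln(0.3628)/13.581=0.075 → t=0.075; u2·a0=0.0225·13.581=0.306 ≤ a1=6.096 → R1 fires; Q=9 B=5 R=3 X=7 Z=7
Draw 2: a1=6.223, a2=6.915, a3=0.570, a0=13.708; τ=−ln(0.3521)/13.708=0.076 → t=0.151; u2·a0=0.3135·13.708=4.297 ≤ a1=6.223 → R1 fires; Q=10 B=5 R=3 X=6 Z=8
Draw 3: a1=6.096, a2=6.915, a3=0.570, a0=13.581; τ=−ln(0.8906)/13.581=0.009 → t=0.159; u2·a0=0.3635·13.581=4.937 ≤ a1=6.096 → R1 fires; Q=11 B=5 R=3 X=5 Z=9
Draw 4: a1=5.715, a2=6.915, a3=0.570, a0=13.200; τ=−ln(0.1801)/13.200=0.130 → t=0.289; u2·a0=0.4125·13.200=5.445 ≤ a1=5.715 → R1 fires; Q=12 B=5 R=3 X=4 Z=10
Draw 5: a1=5.080, a2=6.915, a3=0.570, a0=12.565; τ=−ln(0.2016)/12.565=0.127 → t=0.417; u2·a0=0.4577·12.565=5.751; a1=5.080 < 5.751 ≤ a1+a2=11.995 → R2 fires; Q=12 B=6 R=2 X=4 Z=10
Draw 6: a1=5.080, a2=5.532, a3=0.380, a0=10.992; τ=−ln(0.8440)/10.992=0.015 → t=0.432; u2·a0=0.7403·10.992=8.137; a1=5.080 < 8.137 ≤ a1+a2=10.612 → R2 fires; Q=12 B=7 R=1 X=4 Z=10
Draw 7: a1=5.080, a2=3.227, a3=0.190, a0=8.497; τ=−ln(0.5365)/8.497=0.073 → t=0.505; u2·a0=0.2524·8.497=2.145 ≤ a1=5.080 → R1 fires; Q=13 B=7 R=1 X=3 Z=11
Draw 8: a1=4.191, a2=3.227, a3=0.190, a0=7.608; τ=−ln(0.8368)/7.608=0.023 → t=0.529; u2·a0=0.5764·7.608=4.385; a1=4.191 < 4.385 ≤ a1+a2=7.418 → R2 fires; Q=13 B=8 R=0 X=3 Z=11
Draw 9: a1=4.191, a2=0.000, a3=0.000, a0=4.191; τ=−ln(0.4365)/4.191=0.198 → t=0.727; u2·a0=0.8395·4.191=3.518 ≤ a1=4.191 → R1 fires; Q=14 B=8 R=0 X=2 Z=12
Draw 10: a1=3.048, a2=0.000, a3=0.000, a0=3.048; τ=−ln(0.0221)/3.048=1.251 → t=1.977; u2·a0=0.0142·3.048=0.043 ≤ a1=3.048 → R1 fires; Q=15 B=8 R=0 X=1 Z=13
Draw 11: a1=1.651, a2=0.000, a3=0.000, a0=1.651; τ=−ln(0.2869)/1.651=0.756 → t=2.734 > T=2.49: stop.
X first becomes ≤ 3 when it reaches 3 at the event at t=0.505.

Threshold first reached at t = 0.505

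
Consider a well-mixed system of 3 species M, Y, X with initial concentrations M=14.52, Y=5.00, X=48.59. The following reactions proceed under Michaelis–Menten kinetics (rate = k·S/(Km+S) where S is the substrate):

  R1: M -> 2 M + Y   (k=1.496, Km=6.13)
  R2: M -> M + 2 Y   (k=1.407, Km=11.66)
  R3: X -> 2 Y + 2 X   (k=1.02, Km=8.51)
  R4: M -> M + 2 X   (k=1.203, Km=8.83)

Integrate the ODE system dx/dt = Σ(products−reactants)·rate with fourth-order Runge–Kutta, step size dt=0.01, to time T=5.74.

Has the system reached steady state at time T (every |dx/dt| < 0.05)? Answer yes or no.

Steady state at T: no

RK4 with dt=0.01: 574 steps to T=5.74. Trajectory (selected grid times):
t=0.00: M=14.52 Y=5.00 X=48.59
t=0.64: M=15.20 Y=7.80 X=50.11
t=1.28: M=15.88 Y=10.63 X=51.65
t=1.91: M=16.57 Y=13.46 X=53.19
t=2.55: M=17.27 Y=16.35 X=54.76
t=3.19: M=17.98 Y=19.28 X=56.36
t=3.83: M=18.70 Y=22.23 X=57.96
t=4.46: M=19.41 Y=25.17 X=59.56
t=5.10: M=20.14 Y=28.18 X=61.20
t=5.74: M=20.88 Y=31.21 X=62.85
Rates at T: R1=1.1565, R2=0.9028, R3=0.8984, R4=0.8455
dx/dt at T (Σ net stoichiometry × rate): M=+1.1565, Y=+4.7589, X=+2.5893
Largest |dx/dt| is |+4.7589| (Y) ≥ 0.05 → not steady.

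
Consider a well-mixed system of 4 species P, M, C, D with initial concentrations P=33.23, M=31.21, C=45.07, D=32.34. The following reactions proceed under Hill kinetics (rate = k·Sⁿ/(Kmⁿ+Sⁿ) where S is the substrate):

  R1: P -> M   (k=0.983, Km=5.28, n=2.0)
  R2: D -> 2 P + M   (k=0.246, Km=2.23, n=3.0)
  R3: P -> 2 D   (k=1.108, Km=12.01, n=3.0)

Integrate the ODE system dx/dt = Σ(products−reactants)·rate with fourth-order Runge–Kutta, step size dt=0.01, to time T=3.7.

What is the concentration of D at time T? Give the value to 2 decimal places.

D at T = 39.15

RK4 with dt=0.01: 370 steps to T=3.7. Trajectory (selected grid times):
t=0.00: P=33.23 M=31.21 C=45.07 D=32.34
t=0.41: P=32.61 M=31.70 C=45.07 D=33.11
t=0.82: P=31.98 M=32.20 C=45.07 D=33.87
t=1.23: P=31.36 M=32.69 C=45.07 D=34.63
t=1.64: P=30.74 M=33.18 C=45.07 D=35.39
t=2.06: P=30.11 M=33.69 C=45.07 D=36.16
t=2.47: P=29.49 M=34.18 C=45.07 D=36.91
t=2.88: P=28.88 M=34.67 C=45.07 D=37.66
t=3.29: P=28.27 M=35.16 C=45.07 D=38.41
t=3.70: P=27.66 M=35.65 C=45.07 D=39.15
Read off D at T=3.7: 39.15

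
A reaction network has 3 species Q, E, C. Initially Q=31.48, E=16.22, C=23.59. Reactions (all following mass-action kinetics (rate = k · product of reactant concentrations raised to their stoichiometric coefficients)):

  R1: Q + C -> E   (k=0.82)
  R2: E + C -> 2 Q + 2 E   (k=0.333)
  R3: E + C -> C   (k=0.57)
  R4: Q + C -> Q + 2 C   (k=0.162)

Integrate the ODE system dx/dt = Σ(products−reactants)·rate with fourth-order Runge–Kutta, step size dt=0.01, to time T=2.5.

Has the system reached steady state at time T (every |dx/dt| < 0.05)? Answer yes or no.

RK4 with dt=0.01: 250 steps to T=2.5. Trajectory (selected grid times):
t=0.00: Q=31.48 E=16.22 C=23.59
t=0.28: Q=25.77 E=31.32 C=0.01
t=0.56: Q=25.77 E=31.33 C=0.00
t=0.83: Q=25.77 E=31.33 C=0.00
t=1.11: Q=25.77 E=31.33 C=0.00
t=1.39: Q=25.77 E=31.33 C=0.00
t=1.67: Q=25.77 E=31.33 C=0.00
t=1.94: Q=25.77 E=31.33 C=0.00
t=2.22: Q=25.77 E=31.33 C=0.00
t=2.50: Q=25.77 E=31.33 C=0.00
Rates at T: R1=0.0000, R2=0.0000, R3=0.0000, R4=0.0000
dx/dt at T (Σ net stoichiometry × rate): Q=-0.0000, E=+0.0000, C=-0.0000
Largest |dx/dt| is |-0.0000| (C) < 0.05 → steady.

Steady state at T: yes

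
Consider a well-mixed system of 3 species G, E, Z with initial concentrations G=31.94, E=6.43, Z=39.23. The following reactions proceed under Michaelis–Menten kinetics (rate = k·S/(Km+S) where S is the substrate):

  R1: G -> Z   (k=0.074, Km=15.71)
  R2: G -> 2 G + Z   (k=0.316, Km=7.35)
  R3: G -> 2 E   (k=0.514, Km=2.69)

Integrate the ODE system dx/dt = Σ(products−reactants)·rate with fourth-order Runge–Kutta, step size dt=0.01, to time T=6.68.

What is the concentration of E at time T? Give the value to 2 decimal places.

RK4 with dt=0.01: 668 steps to T=6.68. Trajectory (selected grid times):
t=0.00: G=31.94 E=6.43 Z=39.23
t=0.74: G=31.74 E=7.13 Z=39.46
t=1.48: G=31.55 E=7.83 Z=39.68
t=2.23: G=31.35 E=8.54 Z=39.91
t=2.97: G=31.15 E=9.24 Z=40.14
t=3.71: G=30.95 E=9.94 Z=40.36
t=4.45: G=30.75 E=10.64 Z=40.59
t=5.20: G=30.55 E=11.35 Z=40.82
t=5.94: G=30.36 E=12.05 Z=41.04
t=6.68: G=30.16 E=12.75 Z=41.26
Read off E at T=6.68: 12.75

E at T = 12.75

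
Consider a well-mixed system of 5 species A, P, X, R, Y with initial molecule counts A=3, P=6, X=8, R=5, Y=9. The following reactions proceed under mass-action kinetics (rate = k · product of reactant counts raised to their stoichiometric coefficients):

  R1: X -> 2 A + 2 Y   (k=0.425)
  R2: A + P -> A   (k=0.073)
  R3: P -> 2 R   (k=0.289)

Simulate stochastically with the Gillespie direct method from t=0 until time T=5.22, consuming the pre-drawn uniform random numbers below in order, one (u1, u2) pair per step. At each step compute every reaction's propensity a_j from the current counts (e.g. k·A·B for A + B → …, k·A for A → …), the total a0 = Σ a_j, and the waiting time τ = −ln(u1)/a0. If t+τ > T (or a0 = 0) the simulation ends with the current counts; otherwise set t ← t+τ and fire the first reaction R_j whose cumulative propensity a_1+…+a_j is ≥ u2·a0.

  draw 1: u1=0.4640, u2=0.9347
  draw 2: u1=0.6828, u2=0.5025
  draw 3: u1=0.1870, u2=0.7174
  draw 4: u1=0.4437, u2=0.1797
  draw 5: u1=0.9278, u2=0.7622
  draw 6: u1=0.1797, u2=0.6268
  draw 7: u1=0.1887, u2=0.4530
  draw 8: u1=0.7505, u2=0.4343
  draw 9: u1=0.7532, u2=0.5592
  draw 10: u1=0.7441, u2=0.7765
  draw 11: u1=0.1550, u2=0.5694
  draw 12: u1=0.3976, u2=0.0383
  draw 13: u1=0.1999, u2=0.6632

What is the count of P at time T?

t=0.000: A=3 P=6 X=8 R=5 Y=9
Draw 1: a1=3.400, a2=1.314, a3=1.734, a0=6.448; τ=−ln(0.4640)/6.448=0.119 → t=0.119; u2·a0=0.9347·6.448=6.027; a1+a2=4.714 < 6.027 ≤ a1+…+a3=6.448 → R3 fires; A=3 P=5 X=8 R=7 Y=9
Draw 2: a1=3.400, a2=1.095, a3=1.445, a0=5.940; τ=−ln(0.6828)/5.940=0.064 → t=0.183; u2·a0=0.5025·5.940=2.985 ≤ a1=3.400 → R1 fires; A=5 P=5 X=7 R=7 Y=11
Draw 3: a1=2.975, a2=1.825, a3=1.445, a0=6.245; τ=−ln(0.1870)/6.245=0.268 → t=0.452; u2·a0=0.7174·6.245=4.480; a1=2.975 < 4.480 ≤ a1+a2=4.800 → R2 fires; A=5 P=4 X=7 R=7 Y=11
Draw 4: a1=2.975, a2=1.460, a3=1.156, a0=5.591; τ=−ln(0.4437)/5.591=0.145 → t=0.597; u2·a0=0.1797·5.591=1.005 ≤ a1=2.975 → R1 fires; A=7 P=4 X=6 R=7 Y=13
Draw 5: a1=2.550, a2=2.044, a3=1.156, a0=5.750; τ=−ln(0.9278)/5.750=0.013 → t=0.610; u2·a0=0.7622·5.750=4.383; a1=2.550 < 4.383 ≤ a1+a2=4.594 → R2 fires; A=7 P=3 X=6 R=7 Y=13
Draw 6: a1=2.550, a2=1.533, a3=0.867, a0=4.950; τ=−ln(0.1797)/4.950=0.347 → t=0.957; u2·a0=0.6268·4.950=3.103; a1=2.550 < 3.103 ≤ a1+a2=4.083 → R2 fires; A=7 P=2 X=6 R=7 Y=13
Draw 7: a1=2.550, a2=1.022, a3=0.578, a0=4.150; τ=−ln(0.1887)/4.150=0.402 → t=1.359; u2·a0=0.4530·4.150=1.880 ≤ a1=2.550 → R1 fires; A=9 P=2 X=5 R=7 Y=15
Draw 8: a1=2.125, a2=1.314, a3=0.578, a0=4.017; τ=−ln(0.7505)/4.017=0.071 → t=1.430; u2·a0=0.4343·4.017=1.745 ≤ a1=2.125 → R1 fires; A=11 P=2 X=4 R=7 Y=17
Draw 9: a1=1.700, a2=1.606, a3=0.578, a0=3.884; τ=−ln(0.7532)/3.884=0.073 → t=1.503; u2·a0=0.5592·3.884=2.172; a1=1.700 < 2.172 ≤ a1+a2=3.306 → R2 fires; A=11 P=1 X=4 R=7 Y=17
Draw 10: a1=1.700, a2=0.803, a3=0.289, a0=2.792; τ=−ln(0.7441)/2.792=0.106 → t=1.609; u2·a0=0.7765·2.792=2.168; a1=1.700 < 2.168 ≤ a1+a2=2.503 → R2 fires; A=11 P=0 X=4 R=7 Y=17
Draw 11: a1=1.700, a2=0.000, a3=0.000, a0=1.700; τ=−ln(0.1550)/1.700=1.097 → t=2.706; u2·a0=0.5694·1.700=0.968 ≤ a1=1.700 → R1 fires; A=13 P=0 X=3 R=7 Y=19
Draw 12: a1=1.275, a2=0.000, a3=0.000, a0=1.275; τ=−ln(0.3976)/1.275=0.723 → t=3.429; u2·a0=0.0383·1.275=0.049 ≤ a1=1.275 → R1 fires; A=15 P=0 X=2 R=7 Y=21
Draw 13: a1=0.850, a2=0.000, a3=0.000, a0=0.850; τ=−ln(0.1999)/0.850=1.894 → t=5.323 > T=5.22: stop.
Read off P at T=5.22: 0

P at T = 0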